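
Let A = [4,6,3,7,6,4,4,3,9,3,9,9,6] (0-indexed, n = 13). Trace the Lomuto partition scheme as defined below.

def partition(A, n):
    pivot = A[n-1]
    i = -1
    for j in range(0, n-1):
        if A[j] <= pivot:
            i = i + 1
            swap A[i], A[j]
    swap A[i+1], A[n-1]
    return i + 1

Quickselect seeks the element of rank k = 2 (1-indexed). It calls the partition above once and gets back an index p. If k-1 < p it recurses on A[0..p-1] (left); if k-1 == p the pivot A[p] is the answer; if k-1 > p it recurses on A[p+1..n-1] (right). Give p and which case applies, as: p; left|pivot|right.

pivot = A[12] = 6; i = -1
j=0: A[0]=4 ≤ 6 → i=0, swap A[0],A[0] (no change) → [4,6,3,7,6,4,4,3,9,3,9,9,6]
j=1: A[1]=6 ≤ 6 → i=1, swap A[1],A[1] (no change) → [4,6,3,7,6,4,4,3,9,3,9,9,6]
j=2: A[2]=3 ≤ 6 → i=2, swap A[2],A[2] (no change) → [4,6,3,7,6,4,4,3,9,3,9,9,6]
j=3: A[3]=7 > 6 → no swap
j=4: A[4]=6 ≤ 6 → i=3, swap A[3],A[4] → [4,6,3,6,7,4,4,3,9,3,9,9,6]
j=5: A[5]=4 ≤ 6 → i=4, swap A[4],A[5] → [4,6,3,6,4,7,4,3,9,3,9,9,6]
j=6: A[6]=4 ≤ 6 → i=5, swap A[5],A[6] → [4,6,3,6,4,4,7,3,9,3,9,9,6]
j=7: A[7]=3 ≤ 6 → i=6, swap A[6],A[7] → [4,6,3,6,4,4,3,7,9,3,9,9,6]
j=8: A[8]=9 > 6 → no swap
j=9: A[9]=3 ≤ 6 → i=7, swap A[7],A[9] → [4,6,3,6,4,4,3,3,9,7,9,9,6]
j=10: A[10]=9 > 6 → no swap
j=11: A[11]=9 > 6 → no swap
final swap A[8],A[12] → [4,6,3,6,4,4,3,3,6,7,9,9,9]; return 8
p = 8; k-1 = 1 < 8 ⇒ left

8; left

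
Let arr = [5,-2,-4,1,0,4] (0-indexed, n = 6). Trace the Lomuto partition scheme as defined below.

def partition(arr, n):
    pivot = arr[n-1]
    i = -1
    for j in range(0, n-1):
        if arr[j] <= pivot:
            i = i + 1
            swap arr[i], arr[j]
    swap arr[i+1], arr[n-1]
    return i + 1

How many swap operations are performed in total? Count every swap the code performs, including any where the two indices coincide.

5

pivot = arr[5] = 4; i = -1
j=0: arr[0]=5 > 4 → no swap
j=1: arr[1]=-2 ≤ 4 → i=0, swap arr[0],arr[1] → [-2,5,-4,1,0,4]
j=2: arr[2]=-4 ≤ 4 → i=1, swap arr[1],arr[2] → [-2,-4,5,1,0,4]
j=3: arr[3]=1 ≤ 4 → i=2, swap arr[2],arr[3] → [-2,-4,1,5,0,4]
j=4: arr[4]=0 ≤ 4 → i=3, swap arr[3],arr[4] → [-2,-4,1,0,5,4]
final swap arr[4],arr[5] → [-2,-4,1,0,4,5]; return 4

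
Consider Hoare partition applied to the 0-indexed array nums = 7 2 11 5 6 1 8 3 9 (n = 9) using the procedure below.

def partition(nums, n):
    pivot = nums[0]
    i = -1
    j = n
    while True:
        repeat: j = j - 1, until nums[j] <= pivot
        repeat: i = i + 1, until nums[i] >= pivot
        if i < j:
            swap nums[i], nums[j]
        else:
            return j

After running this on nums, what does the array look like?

3 2 1 5 6 11 8 7 9

pivot = nums[0] = 7; i = -1, j = 9
j→7 (nums[7]=3≤7), i→0 (nums[0]=7≥7); i<j, swap → 3 2 11 5 6 1 8 7 9
j→5 (nums[5]=1≤7), i→2 (nums[2]=11≥7); i<j, swap → 3 2 1 5 6 11 8 7 9
j→4, i→5; i≥j, return j=4. nums = 3 2 1 5 6 11 8 7 9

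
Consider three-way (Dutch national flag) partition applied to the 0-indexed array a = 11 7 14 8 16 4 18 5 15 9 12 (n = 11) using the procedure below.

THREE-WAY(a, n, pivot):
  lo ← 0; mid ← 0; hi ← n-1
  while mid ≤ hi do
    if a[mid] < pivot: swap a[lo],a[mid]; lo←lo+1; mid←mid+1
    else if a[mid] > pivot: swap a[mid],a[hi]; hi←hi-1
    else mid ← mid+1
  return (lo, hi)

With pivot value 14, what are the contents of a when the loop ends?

pivot = 14; lo=0, mid=0, hi=10
a[mid]=11<14: swap a[0],a[0]; lo=1,mid=1 → 11 7 14 8 16 4 18 5 15 9 12
a[mid]=7<14: swap a[1],a[1]; lo=2,mid=2 → 11 7 14 8 16 4 18 5 15 9 12
a[mid]=14=14: mid=3
a[mid]=8<14: swap a[2],a[3]; lo=3,mid=4 → 11 7 8 14 16 4 18 5 15 9 12
a[mid]=16>14: swap a[4],a[10]; hi=9 → 11 7 8 14 12 4 18 5 15 9 16
a[mid]=12<14: swap a[3],a[4]; lo=4,mid=5 → 11 7 8 12 14 4 18 5 15 9 16
a[mid]=4<14: swap a[4],a[5]; lo=5,mid=6 → 11 7 8 12 4 14 18 5 15 9 16
a[mid]=18>14: swap a[6],a[9]; hi=8 → 11 7 8 12 4 14 9 5 15 18 16
a[mid]=9<14: swap a[5],a[6]; lo=6,mid=7 → 11 7 8 12 4 9 14 5 15 18 16
a[mid]=5<14: swap a[6],a[7]; lo=7,mid=8 → 11 7 8 12 4 9 5 14 15 18 16
a[mid]=15>14: swap a[8],a[8]; hi=7 → 11 7 8 12 4 9 5 14 15 18 16
end: lo=7, hi=7; a = 11 7 8 12 4 9 5 14 15 18 16

11 7 8 12 4 9 5 14 15 18 16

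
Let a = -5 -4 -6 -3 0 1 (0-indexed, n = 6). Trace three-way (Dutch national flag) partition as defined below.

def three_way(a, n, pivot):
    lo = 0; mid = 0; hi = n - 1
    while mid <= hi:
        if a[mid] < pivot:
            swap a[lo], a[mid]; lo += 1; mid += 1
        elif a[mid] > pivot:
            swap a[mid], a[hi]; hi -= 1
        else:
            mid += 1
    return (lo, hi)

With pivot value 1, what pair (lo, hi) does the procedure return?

(5, 5)

lo=0 mid=0 hi=5
-5<1: swap(0,0), lo=1 mid=1 ⇒ -5 -4 -6 -3 0 1
-4<1: swap(1,1), lo=2 mid=2 ⇒ -5 -4 -6 -3 0 1
-6<1: swap(2,2), lo=3 mid=3 ⇒ -5 -4 -6 -3 0 1
-3<1: swap(3,3), lo=4 mid=4 ⇒ -5 -4 -6 -3 0 1
0<1: swap(4,4), lo=5 mid=5 ⇒ -5 -4 -6 -3 0 1
1=1: mid=6
done. lo=5 hi=5; a=-5 -4 -6 -3 0 1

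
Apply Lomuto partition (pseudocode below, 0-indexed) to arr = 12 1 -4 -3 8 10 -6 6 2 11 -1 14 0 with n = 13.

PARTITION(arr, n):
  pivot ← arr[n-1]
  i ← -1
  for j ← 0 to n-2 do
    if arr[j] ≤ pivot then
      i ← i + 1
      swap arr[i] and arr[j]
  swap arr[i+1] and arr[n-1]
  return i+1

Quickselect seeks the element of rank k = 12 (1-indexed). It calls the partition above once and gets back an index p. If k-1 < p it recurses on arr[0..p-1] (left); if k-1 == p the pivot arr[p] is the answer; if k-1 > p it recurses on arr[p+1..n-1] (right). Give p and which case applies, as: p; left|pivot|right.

pivot = arr[12] = 0; i = -1
j=0: arr[0]=12 > 0 → no swap
j=1: arr[1]=1 > 0 → no swap
j=2: arr[2]=-4 ≤ 0 → i=0, swap arr[0],arr[2] → -4 1 12 -3 8 10 -6 6 2 11 -1 14 0
j=3: arr[3]=-3 ≤ 0 → i=1, swap arr[1],arr[3] → -4 -3 12 1 8 10 -6 6 2 11 -1 14 0
j=4: arr[4]=8 > 0 → no swap
j=5: arr[5]=10 > 0 → no swap
j=6: arr[6]=-6 ≤ 0 → i=2, swap arr[2],arr[6] → -4 -3 -6 1 8 10 12 6 2 11 -1 14 0
j=7: arr[7]=6 > 0 → no swap
j=8: arr[8]=2 > 0 → no swap
j=9: arr[9]=11 > 0 → no swap
j=10: arr[10]=-1 ≤ 0 → i=3, swap arr[3],arr[10] → -4 -3 -6 -1 8 10 12 6 2 11 1 14 0
j=11: arr[11]=14 > 0 → no swap
final swap arr[4],arr[12] → -4 -3 -6 -1 0 10 12 6 2 11 1 14 8; return 4
p = 4; k-1 = 11 > 4 ⇒ right

4; right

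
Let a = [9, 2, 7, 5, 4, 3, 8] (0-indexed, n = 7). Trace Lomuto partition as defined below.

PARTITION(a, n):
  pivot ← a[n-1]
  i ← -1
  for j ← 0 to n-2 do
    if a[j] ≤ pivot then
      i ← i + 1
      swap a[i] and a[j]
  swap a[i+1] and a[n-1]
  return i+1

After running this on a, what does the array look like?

[2, 7, 5, 4, 3, 8, 9]

pivot = a[6] = 8; i = -1
j=0: a[0]=9 > 8 → no swap
j=1: a[1]=2 ≤ 8 → i=0, swap a[0],a[1] → [2, 9, 7, 5, 4, 3, 8]
j=2: a[2]=7 ≤ 8 → i=1, swap a[1],a[2] → [2, 7, 9, 5, 4, 3, 8]
j=3: a[3]=5 ≤ 8 → i=2, swap a[2],a[3] → [2, 7, 5, 9, 4, 3, 8]
j=4: a[4]=4 ≤ 8 → i=3, swap a[3],a[4] → [2, 7, 5, 4, 9, 3, 8]
j=5: a[5]=3 ≤ 8 → i=4, swap a[4],a[5] → [2, 7, 5, 4, 3, 9, 8]
final swap a[5],a[6] → [2, 7, 5, 4, 3, 8, 9]; return 5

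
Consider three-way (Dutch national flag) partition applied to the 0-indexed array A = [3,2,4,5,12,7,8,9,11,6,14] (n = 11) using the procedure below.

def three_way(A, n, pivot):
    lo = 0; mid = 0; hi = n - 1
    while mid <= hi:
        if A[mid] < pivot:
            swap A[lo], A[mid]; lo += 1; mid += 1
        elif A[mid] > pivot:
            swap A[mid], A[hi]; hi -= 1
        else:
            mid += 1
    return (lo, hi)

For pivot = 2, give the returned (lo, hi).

lo=0 mid=0 hi=10
3>2: swap(0,10), hi=9 ⇒ [14,2,4,5,12,7,8,9,11,6,3]
14>2: swap(0,9), hi=8 ⇒ [6,2,4,5,12,7,8,9,11,14,3]
6>2: swap(0,8), hi=7 ⇒ [11,2,4,5,12,7,8,9,6,14,3]
11>2: swap(0,7), hi=6 ⇒ [9,2,4,5,12,7,8,11,6,14,3]
9>2: swap(0,6), hi=5 ⇒ [8,2,4,5,12,7,9,11,6,14,3]
8>2: swap(0,5), hi=4 ⇒ [7,2,4,5,12,8,9,11,6,14,3]
7>2: swap(0,4), hi=3 ⇒ [12,2,4,5,7,8,9,11,6,14,3]
12>2: swap(0,3), hi=2 ⇒ [5,2,4,12,7,8,9,11,6,14,3]
5>2: swap(0,2), hi=1 ⇒ [4,2,5,12,7,8,9,11,6,14,3]
4>2: swap(0,1), hi=0 ⇒ [2,4,5,12,7,8,9,11,6,14,3]
2=2: mid=1
done. lo=0 hi=0; A=[2,4,5,12,7,8,9,11,6,14,3]

(0, 0)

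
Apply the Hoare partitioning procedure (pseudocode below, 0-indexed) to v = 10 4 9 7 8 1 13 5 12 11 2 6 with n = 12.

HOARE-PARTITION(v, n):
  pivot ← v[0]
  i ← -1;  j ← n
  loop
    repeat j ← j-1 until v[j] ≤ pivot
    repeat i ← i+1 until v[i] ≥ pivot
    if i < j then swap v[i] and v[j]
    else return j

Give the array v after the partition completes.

6 4 9 7 8 1 2 5 12 11 13 10

pivot=10
j stops at 11 (6), i stops at 0 (10); swap ⇒ 6 4 9 7 8 1 13 5 12 11 2 10
j stops at 10 (2), i stops at 6 (13); swap ⇒ 6 4 9 7 8 1 2 5 12 11 13 10
j stops at 7, i stops at 8; i≥j ⇒ return 7. v=6 4 9 7 8 1 2 5 12 11 13 10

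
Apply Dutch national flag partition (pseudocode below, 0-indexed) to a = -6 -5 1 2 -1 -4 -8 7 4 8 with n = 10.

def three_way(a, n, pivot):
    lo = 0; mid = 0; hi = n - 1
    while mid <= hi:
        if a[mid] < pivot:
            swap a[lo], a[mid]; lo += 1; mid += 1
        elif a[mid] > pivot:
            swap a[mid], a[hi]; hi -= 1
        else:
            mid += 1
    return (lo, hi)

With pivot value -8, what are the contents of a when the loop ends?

pivot = -8; lo=0, mid=0, hi=9
a[mid]=-6>-8: swap a[0],a[9]; hi=8 → 8 -5 1 2 -1 -4 -8 7 4 -6
a[mid]=8>-8: swap a[0],a[8]; hi=7 → 4 -5 1 2 -1 -4 -8 7 8 -6
a[mid]=4>-8: swap a[0],a[7]; hi=6 → 7 -5 1 2 -1 -4 -8 4 8 -6
a[mid]=7>-8: swap a[0],a[6]; hi=5 → -8 -5 1 2 -1 -4 7 4 8 -6
a[mid]=-8=-8: mid=1
a[mid]=-5>-8: swap a[1],a[5]; hi=4 → -8 -4 1 2 -1 -5 7 4 8 -6
a[mid]=-4>-8: swap a[1],a[4]; hi=3 → -8 -1 1 2 -4 -5 7 4 8 -6
a[mid]=-1>-8: swap a[1],a[3]; hi=2 → -8 2 1 -1 -4 -5 7 4 8 -6
a[mid]=2>-8: swap a[1],a[2]; hi=1 → -8 1 2 -1 -4 -5 7 4 8 -6
a[mid]=1>-8: swap a[1],a[1]; hi=0 → -8 1 2 -1 -4 -5 7 4 8 -6
end: lo=0, hi=0; a = -8 1 2 -1 -4 -5 7 4 8 -6

-8 1 2 -1 -4 -5 7 4 8 -6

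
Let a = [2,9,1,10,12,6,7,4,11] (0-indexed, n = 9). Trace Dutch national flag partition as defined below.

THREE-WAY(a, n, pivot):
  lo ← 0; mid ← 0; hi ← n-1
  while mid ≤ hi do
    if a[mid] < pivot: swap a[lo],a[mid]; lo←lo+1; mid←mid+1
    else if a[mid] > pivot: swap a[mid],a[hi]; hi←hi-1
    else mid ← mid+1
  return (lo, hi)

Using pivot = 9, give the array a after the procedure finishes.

[2,1,4,7,6,9,12,11,10]

pivot = 9; lo=0, mid=0, hi=8
a[mid]=2<9: swap a[0],a[0]; lo=1,mid=1 → [2,9,1,10,12,6,7,4,11]
a[mid]=9=9: mid=2
a[mid]=1<9: swap a[1],a[2]; lo=2,mid=3 → [2,1,9,10,12,6,7,4,11]
a[mid]=10>9: swap a[3],a[8]; hi=7 → [2,1,9,11,12,6,7,4,10]
a[mid]=11>9: swap a[3],a[7]; hi=6 → [2,1,9,4,12,6,7,11,10]
a[mid]=4<9: swap a[2],a[3]; lo=3,mid=4 → [2,1,4,9,12,6,7,11,10]
a[mid]=12>9: swap a[4],a[6]; hi=5 → [2,1,4,9,7,6,12,11,10]
a[mid]=7<9: swap a[3],a[4]; lo=4,mid=5 → [2,1,4,7,9,6,12,11,10]
a[mid]=6<9: swap a[4],a[5]; lo=5,mid=6 → [2,1,4,7,6,9,12,11,10]
end: lo=5, hi=5; a = [2,1,4,7,6,9,12,11,10]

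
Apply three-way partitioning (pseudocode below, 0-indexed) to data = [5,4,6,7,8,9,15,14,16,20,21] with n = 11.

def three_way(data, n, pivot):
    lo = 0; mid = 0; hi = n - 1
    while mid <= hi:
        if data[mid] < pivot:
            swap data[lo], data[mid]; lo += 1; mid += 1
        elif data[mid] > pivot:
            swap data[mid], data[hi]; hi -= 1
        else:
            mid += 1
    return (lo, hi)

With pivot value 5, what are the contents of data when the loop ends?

lo=0 mid=0 hi=10
5=5: mid=1
4<5: swap(0,1), lo=1 mid=2 ⇒ [4,5,6,7,8,9,15,14,16,20,21]
6>5: swap(2,10), hi=9 ⇒ [4,5,21,7,8,9,15,14,16,20,6]
21>5: swap(2,9), hi=8 ⇒ [4,5,20,7,8,9,15,14,16,21,6]
20>5: swap(2,8), hi=7 ⇒ [4,5,16,7,8,9,15,14,20,21,6]
16>5: swap(2,7), hi=6 ⇒ [4,5,14,7,8,9,15,16,20,21,6]
14>5: swap(2,6), hi=5 ⇒ [4,5,15,7,8,9,14,16,20,21,6]
15>5: swap(2,5), hi=4 ⇒ [4,5,9,7,8,15,14,16,20,21,6]
9>5: swap(2,4), hi=3 ⇒ [4,5,8,7,9,15,14,16,20,21,6]
8>5: swap(2,3), hi=2 ⇒ [4,5,7,8,9,15,14,16,20,21,6]
7>5: swap(2,2), hi=1 ⇒ [4,5,7,8,9,15,14,16,20,21,6]
done. lo=1 hi=1; data=[4,5,7,8,9,15,14,16,20,21,6]

[4,5,7,8,9,15,14,16,20,21,6]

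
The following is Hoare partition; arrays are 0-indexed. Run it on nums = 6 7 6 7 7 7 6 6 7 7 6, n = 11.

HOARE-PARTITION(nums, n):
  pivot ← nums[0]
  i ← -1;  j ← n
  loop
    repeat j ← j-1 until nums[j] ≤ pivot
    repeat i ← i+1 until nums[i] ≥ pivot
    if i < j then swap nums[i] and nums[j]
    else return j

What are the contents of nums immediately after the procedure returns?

pivot=6
j stops at 10 (6), i stops at 0 (6); swap ⇒ 6 7 6 7 7 7 6 6 7 7 6
j stops at 7 (6), i stops at 1 (7); swap ⇒ 6 6 6 7 7 7 6 7 7 7 6
j stops at 6 (6), i stops at 2 (6); swap ⇒ 6 6 6 7 7 7 6 7 7 7 6
j stops at 2, i stops at 3; i≥j ⇒ return 2. nums=6 6 6 7 7 7 6 7 7 7 6

6 6 6 7 7 7 6 7 7 7 6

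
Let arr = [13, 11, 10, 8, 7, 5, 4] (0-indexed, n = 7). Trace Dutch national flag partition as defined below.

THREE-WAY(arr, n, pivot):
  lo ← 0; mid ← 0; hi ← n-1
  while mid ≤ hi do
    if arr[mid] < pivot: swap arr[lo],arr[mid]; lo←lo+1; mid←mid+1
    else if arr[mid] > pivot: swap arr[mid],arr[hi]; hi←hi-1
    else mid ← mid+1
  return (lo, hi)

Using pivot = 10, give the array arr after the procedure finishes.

[4, 5, 8, 7, 10, 11, 13]

pivot = 10; lo=0, mid=0, hi=6
arr[mid]=13>10: swap arr[0],arr[6]; hi=5 → [4, 11, 10, 8, 7, 5, 13]
arr[mid]=4<10: swap arr[0],arr[0]; lo=1,mid=1 → [4, 11, 10, 8, 7, 5, 13]
arr[mid]=11>10: swap arr[1],arr[5]; hi=4 → [4, 5, 10, 8, 7, 11, 13]
arr[mid]=5<10: swap arr[1],arr[1]; lo=2,mid=2 → [4, 5, 10, 8, 7, 11, 13]
arr[mid]=10=10: mid=3
arr[mid]=8<10: swap arr[2],arr[3]; lo=3,mid=4 → [4, 5, 8, 10, 7, 11, 13]
arr[mid]=7<10: swap arr[3],arr[4]; lo=4,mid=5 → [4, 5, 8, 7, 10, 11, 13]
end: lo=4, hi=4; arr = [4, 5, 8, 7, 10, 11, 13]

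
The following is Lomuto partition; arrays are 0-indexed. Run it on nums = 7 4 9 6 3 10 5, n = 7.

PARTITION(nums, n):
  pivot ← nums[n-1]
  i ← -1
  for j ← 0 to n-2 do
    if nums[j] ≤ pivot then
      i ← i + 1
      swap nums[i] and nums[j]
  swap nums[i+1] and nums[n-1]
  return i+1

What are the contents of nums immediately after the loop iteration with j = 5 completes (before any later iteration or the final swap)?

pivot = nums[6] = 5; i = -1
j=0: nums[0]=7 > 5 → no swap
j=1: nums[1]=4 ≤ 5 → i=0, swap nums[0],nums[1] → 4 7 9 6 3 10 5
j=2: nums[2]=9 > 5 → no swap
j=3: nums[3]=6 > 5 → no swap
j=4: nums[4]=3 ≤ 5 → i=1, swap nums[1],nums[4] → 4 3 9 6 7 10 5
j=5: nums[5]=10 > 5 → no swap
(after j=5) nums = 4 3 9 6 7 10 5

4 3 9 6 7 10 5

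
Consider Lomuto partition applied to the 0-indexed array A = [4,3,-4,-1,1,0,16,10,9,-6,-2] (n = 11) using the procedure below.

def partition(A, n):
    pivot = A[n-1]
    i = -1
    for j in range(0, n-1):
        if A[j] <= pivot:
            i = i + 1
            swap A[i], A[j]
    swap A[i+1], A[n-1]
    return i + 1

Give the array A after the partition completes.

[-4,-6,-2,-1,1,0,16,10,9,3,4]

pivot=-2, i=-1
j=0: 4>-2, skip
j=1: 3>-2, skip
j=2: -4≤-2, i=0, swap(0,2) ⇒ [-4,3,4,-1,1,0,16,10,9,-6,-2]
j=3: -1>-2, skip
j=4: 1>-2, skip
j=5: 0>-2, skip
j=6: 16>-2, skip
j=7: 10>-2, skip
j=8: 9>-2, skip
j=9: -6≤-2, i=1, swap(1,9) ⇒ [-4,-6,4,-1,1,0,16,10,9,3,-2]
swap(2,10) ⇒ [-4,-6,-2,-1,1,0,16,10,9,3,4]; return 2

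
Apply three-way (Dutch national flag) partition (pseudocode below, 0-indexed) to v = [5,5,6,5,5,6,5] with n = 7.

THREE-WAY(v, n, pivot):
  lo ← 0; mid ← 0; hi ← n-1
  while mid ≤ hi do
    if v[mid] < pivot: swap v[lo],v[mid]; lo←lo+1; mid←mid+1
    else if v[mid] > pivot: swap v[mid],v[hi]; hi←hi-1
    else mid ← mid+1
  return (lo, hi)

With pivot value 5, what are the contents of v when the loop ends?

pivot = 5; lo=0, mid=0, hi=6
v[mid]=5=5: mid=1
v[mid]=5=5: mid=2
v[mid]=6>5: swap v[2],v[6]; hi=5 → [5,5,5,5,5,6,6]
v[mid]=5=5: mid=3
v[mid]=5=5: mid=4
v[mid]=5=5: mid=5
v[mid]=6>5: swap v[5],v[5]; hi=4 → [5,5,5,5,5,6,6]
end: lo=0, hi=4; v = [5,5,5,5,5,6,6]

[5,5,5,5,5,6,6]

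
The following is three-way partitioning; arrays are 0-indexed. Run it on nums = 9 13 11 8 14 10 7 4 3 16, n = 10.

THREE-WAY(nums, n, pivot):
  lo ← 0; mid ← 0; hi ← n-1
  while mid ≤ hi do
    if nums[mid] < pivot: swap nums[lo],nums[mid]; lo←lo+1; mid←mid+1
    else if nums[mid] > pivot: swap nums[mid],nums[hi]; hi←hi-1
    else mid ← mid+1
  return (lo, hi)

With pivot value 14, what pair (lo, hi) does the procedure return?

lo=0 mid=0 hi=9
9<14: swap(0,0), lo=1 mid=1 ⇒ 9 13 11 8 14 10 7 4 3 16
13<14: swap(1,1), lo=2 mid=2 ⇒ 9 13 11 8 14 10 7 4 3 16
11<14: swap(2,2), lo=3 mid=3 ⇒ 9 13 11 8 14 10 7 4 3 16
8<14: swap(3,3), lo=4 mid=4 ⇒ 9 13 11 8 14 10 7 4 3 16
14=14: mid=5
10<14: swap(4,5), lo=5 mid=6 ⇒ 9 13 11 8 10 14 7 4 3 16
7<14: swap(5,6), lo=6 mid=7 ⇒ 9 13 11 8 10 7 14 4 3 16
4<14: swap(6,7), lo=7 mid=8 ⇒ 9 13 11 8 10 7 4 14 3 16
3<14: swap(7,8), lo=8 mid=9 ⇒ 9 13 11 8 10 7 4 3 14 16
16>14: swap(9,9), hi=8 ⇒ 9 13 11 8 10 7 4 3 14 16
done. lo=8 hi=8; nums=9 13 11 8 10 7 4 3 14 16

(8, 8)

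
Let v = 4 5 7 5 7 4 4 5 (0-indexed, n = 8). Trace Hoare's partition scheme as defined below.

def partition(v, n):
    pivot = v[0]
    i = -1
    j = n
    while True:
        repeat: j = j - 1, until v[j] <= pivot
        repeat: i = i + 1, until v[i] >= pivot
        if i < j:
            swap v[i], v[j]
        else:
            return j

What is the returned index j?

1

pivot=4
j stops at 6 (4), i stops at 0 (4); swap ⇒ 4 5 7 5 7 4 4 5
j stops at 5 (4), i stops at 1 (5); swap ⇒ 4 4 7 5 7 5 4 5
j stops at 1, i stops at 2; i≥j ⇒ return 1. v=4 4 7 5 7 5 4 5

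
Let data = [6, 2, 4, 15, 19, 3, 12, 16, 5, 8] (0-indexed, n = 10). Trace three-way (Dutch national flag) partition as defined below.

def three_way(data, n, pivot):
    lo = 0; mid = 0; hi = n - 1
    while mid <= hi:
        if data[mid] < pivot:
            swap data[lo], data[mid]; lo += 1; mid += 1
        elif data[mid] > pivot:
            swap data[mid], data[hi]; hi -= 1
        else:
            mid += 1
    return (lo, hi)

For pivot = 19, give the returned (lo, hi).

lo=0 mid=0 hi=9
6<19: swap(0,0), lo=1 mid=1 ⇒ [6, 2, 4, 15, 19, 3, 12, 16, 5, 8]
2<19: swap(1,1), lo=2 mid=2 ⇒ [6, 2, 4, 15, 19, 3, 12, 16, 5, 8]
4<19: swap(2,2), lo=3 mid=3 ⇒ [6, 2, 4, 15, 19, 3, 12, 16, 5, 8]
15<19: swap(3,3), lo=4 mid=4 ⇒ [6, 2, 4, 15, 19, 3, 12, 16, 5, 8]
19=19: mid=5
3<19: swap(4,5), lo=5 mid=6 ⇒ [6, 2, 4, 15, 3, 19, 12, 16, 5, 8]
12<19: swap(5,6), lo=6 mid=7 ⇒ [6, 2, 4, 15, 3, 12, 19, 16, 5, 8]
16<19: swap(6,7), lo=7 mid=8 ⇒ [6, 2, 4, 15, 3, 12, 16, 19, 5, 8]
5<19: swap(7,8), lo=8 mid=9 ⇒ [6, 2, 4, 15, 3, 12, 16, 5, 19, 8]
8<19: swap(8,9), lo=9 mid=10 ⇒ [6, 2, 4, 15, 3, 12, 16, 5, 8, 19]
done. lo=9 hi=9; data=[6, 2, 4, 15, 3, 12, 16, 5, 8, 19]

(9, 9)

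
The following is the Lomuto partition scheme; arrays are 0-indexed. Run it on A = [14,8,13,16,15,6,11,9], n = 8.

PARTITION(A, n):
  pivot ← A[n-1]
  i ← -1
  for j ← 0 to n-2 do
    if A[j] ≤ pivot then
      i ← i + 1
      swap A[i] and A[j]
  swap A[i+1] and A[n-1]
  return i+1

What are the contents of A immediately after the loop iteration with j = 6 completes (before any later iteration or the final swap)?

[8,6,13,16,15,14,11,9]

pivot=9, i=-1
j=0: 14>9, skip
j=1: 8≤9, i=0, swap(0,1) ⇒ [8,14,13,16,15,6,11,9]
j=2: 13>9, skip
j=3: 16>9, skip
j=4: 15>9, skip
j=5: 6≤9, i=1, swap(1,5) ⇒ [8,6,13,16,15,14,11,9]
j=6: 11>9, skip
(after j=6) A = [8,6,13,16,15,14,11,9]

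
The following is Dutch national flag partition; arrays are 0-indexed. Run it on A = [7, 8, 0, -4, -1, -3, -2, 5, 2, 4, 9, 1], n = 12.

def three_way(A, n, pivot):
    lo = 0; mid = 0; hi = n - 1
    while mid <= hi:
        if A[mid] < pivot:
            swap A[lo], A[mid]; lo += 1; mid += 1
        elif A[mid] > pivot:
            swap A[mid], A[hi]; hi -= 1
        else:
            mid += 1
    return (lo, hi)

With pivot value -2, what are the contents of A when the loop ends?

lo=0 mid=0 hi=11
7>-2: swap(0,11), hi=10 ⇒ [1, 8, 0, -4, -1, -3, -2, 5, 2, 4, 9, 7]
1>-2: swap(0,10), hi=9 ⇒ [9, 8, 0, -4, -1, -3, -2, 5, 2, 4, 1, 7]
9>-2: swap(0,9), hi=8 ⇒ [4, 8, 0, -4, -1, -3, -2, 5, 2, 9, 1, 7]
4>-2: swap(0,8), hi=7 ⇒ [2, 8, 0, -4, -1, -3, -2, 5, 4, 9, 1, 7]
2>-2: swap(0,7), hi=6 ⇒ [5, 8, 0, -4, -1, -3, -2, 2, 4, 9, 1, 7]
5>-2: swap(0,6), hi=5 ⇒ [-2, 8, 0, -4, -1, -3, 5, 2, 4, 9, 1, 7]
-2=-2: mid=1
8>-2: swap(1,5), hi=4 ⇒ [-2, -3, 0, -4, -1, 8, 5, 2, 4, 9, 1, 7]
-3<-2: swap(0,1), lo=1 mid=2 ⇒ [-3, -2, 0, -4, -1, 8, 5, 2, 4, 9, 1, 7]
0>-2: swap(2,4), hi=3 ⇒ [-3, -2, -1, -4, 0, 8, 5, 2, 4, 9, 1, 7]
-1>-2: swap(2,3), hi=2 ⇒ [-3, -2, -4, -1, 0, 8, 5, 2, 4, 9, 1, 7]
-4<-2: swap(1,2), lo=2 mid=3 ⇒ [-3, -4, -2, -1, 0, 8, 5, 2, 4, 9, 1, 7]
done. lo=2 hi=2; A=[-3, -4, -2, -1, 0, 8, 5, 2, 4, 9, 1, 7]

[-3, -4, -2, -1, 0, 8, 5, 2, 4, 9, 1, 7]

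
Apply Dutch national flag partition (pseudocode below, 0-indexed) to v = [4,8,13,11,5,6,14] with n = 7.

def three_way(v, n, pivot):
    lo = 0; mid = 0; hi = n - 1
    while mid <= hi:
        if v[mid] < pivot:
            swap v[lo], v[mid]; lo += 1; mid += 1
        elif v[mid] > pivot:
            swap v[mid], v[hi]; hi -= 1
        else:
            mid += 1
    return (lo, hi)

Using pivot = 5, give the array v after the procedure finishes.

lo=0 mid=0 hi=6
4<5: swap(0,0), lo=1 mid=1 ⇒ [4,8,13,11,5,6,14]
8>5: swap(1,6), hi=5 ⇒ [4,14,13,11,5,6,8]
14>5: swap(1,5), hi=4 ⇒ [4,6,13,11,5,14,8]
6>5: swap(1,4), hi=3 ⇒ [4,5,13,11,6,14,8]
5=5: mid=2
13>5: swap(2,3), hi=2 ⇒ [4,5,11,13,6,14,8]
11>5: swap(2,2), hi=1 ⇒ [4,5,11,13,6,14,8]
done. lo=1 hi=1; v=[4,5,11,13,6,14,8]

[4,5,11,13,6,14,8]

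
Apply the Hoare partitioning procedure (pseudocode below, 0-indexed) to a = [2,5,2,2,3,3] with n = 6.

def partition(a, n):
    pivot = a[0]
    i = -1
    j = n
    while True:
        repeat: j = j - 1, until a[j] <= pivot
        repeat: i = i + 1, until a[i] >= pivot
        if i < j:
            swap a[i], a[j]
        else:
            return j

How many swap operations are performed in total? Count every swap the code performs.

pivot=2
j stops at 3 (2), i stops at 0 (2); swap ⇒ [2,5,2,2,3,3]
j stops at 2 (2), i stops at 1 (5); swap ⇒ [2,2,5,2,3,3]
j stops at 1, i stops at 2; i≥j ⇒ return 1. a=[2,2,5,2,3,3]

2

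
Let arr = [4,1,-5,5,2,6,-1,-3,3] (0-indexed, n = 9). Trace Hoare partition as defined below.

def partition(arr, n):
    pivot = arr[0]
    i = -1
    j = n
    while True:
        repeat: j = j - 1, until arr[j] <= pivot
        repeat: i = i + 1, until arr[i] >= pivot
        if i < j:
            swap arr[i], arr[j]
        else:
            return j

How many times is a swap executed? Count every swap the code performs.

3

pivot = arr[0] = 4; i = -1, j = 9
j→8 (arr[8]=3≤4), i→0 (arr[0]=4≥4); i<j, swap → [3,1,-5,5,2,6,-1,-3,4]
j→7 (arr[7]=-3≤4), i→3 (arr[3]=5≥4); i<j, swap → [3,1,-5,-3,2,6,-1,5,4]
j→6 (arr[6]=-1≤4), i→5 (arr[5]=6≥4); i<j, swap → [3,1,-5,-3,2,-1,6,5,4]
j→5, i→6; i≥j, return j=5. arr = [3,1,-5,-3,2,-1,6,5,4]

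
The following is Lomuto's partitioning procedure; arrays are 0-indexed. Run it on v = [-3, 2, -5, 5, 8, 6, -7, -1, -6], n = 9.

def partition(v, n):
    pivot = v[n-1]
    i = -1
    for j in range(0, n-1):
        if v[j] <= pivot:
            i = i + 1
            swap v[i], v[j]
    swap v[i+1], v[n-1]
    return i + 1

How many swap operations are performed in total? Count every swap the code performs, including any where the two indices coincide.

2

pivot=-6, i=-1
j=0: -3>-6, skip
j=1: 2>-6, skip
j=2: -5>-6, skip
j=3: 5>-6, skip
j=4: 8>-6, skip
j=5: 6>-6, skip
j=6: -7≤-6, i=0, swap(0,6) ⇒ [-7, 2, -5, 5, 8, 6, -3, -1, -6]
j=7: -1>-6, skip
swap(1,8) ⇒ [-7, -6, -5, 5, 8, 6, -3, -1, 2]; return 1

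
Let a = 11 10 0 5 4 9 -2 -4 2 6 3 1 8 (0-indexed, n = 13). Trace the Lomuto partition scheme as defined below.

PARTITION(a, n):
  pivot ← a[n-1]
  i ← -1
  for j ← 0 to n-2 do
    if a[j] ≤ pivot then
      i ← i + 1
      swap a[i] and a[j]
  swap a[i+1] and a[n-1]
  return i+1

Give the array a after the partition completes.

0 5 4 -2 -4 2 6 3 1 8 11 9 10

pivot=8, i=-1
j=0: 11>8, skip
j=1: 10>8, skip
j=2: 0≤8, i=0, swap(0,2) ⇒ 0 10 11 5 4 9 -2 -4 2 6 3 1 8
j=3: 5≤8, i=1, swap(1,3) ⇒ 0 5 11 10 4 9 -2 -4 2 6 3 1 8
j=4: 4≤8, i=2, swap(2,4) ⇒ 0 5 4 10 11 9 -2 -4 2 6 3 1 8
j=5: 9>8, skip
j=6: -2≤8, i=3, swap(3,6) ⇒ 0 5 4 -2 11 9 10 -4 2 6 3 1 8
j=7: -4≤8, i=4, swap(4,7) ⇒ 0 5 4 -2 -4 9 10 11 2 6 3 1 8
j=8: 2≤8, i=5, swap(5,8) ⇒ 0 5 4 -2 -4 2 10 11 9 6 3 1 8
j=9: 6≤8, i=6, swap(6,9) ⇒ 0 5 4 -2 -4 2 6 11 9 10 3 1 8
j=10: 3≤8, i=7, swap(7,10) ⇒ 0 5 4 -2 -4 2 6 3 9 10 11 1 8
j=11: 1≤8, i=8, swap(8,11) ⇒ 0 5 4 -2 -4 2 6 3 1 10 11 9 8
swap(9,12) ⇒ 0 5 4 -2 -4 2 6 3 1 8 11 9 10; return 9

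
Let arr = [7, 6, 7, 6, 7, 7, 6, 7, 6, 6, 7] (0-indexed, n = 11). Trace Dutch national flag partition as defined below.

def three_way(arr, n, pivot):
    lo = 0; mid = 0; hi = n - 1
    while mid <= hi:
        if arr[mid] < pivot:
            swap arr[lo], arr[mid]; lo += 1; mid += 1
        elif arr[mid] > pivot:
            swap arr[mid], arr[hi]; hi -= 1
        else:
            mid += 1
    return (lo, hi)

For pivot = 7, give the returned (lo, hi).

lo=0 mid=0 hi=10
7=7: mid=1
6<7: swap(0,1), lo=1 mid=2 ⇒ [6, 7, 7, 6, 7, 7, 6, 7, 6, 6, 7]
7=7: mid=3
6<7: swap(1,3), lo=2 mid=4 ⇒ [6, 6, 7, 7, 7, 7, 6, 7, 6, 6, 7]
7=7: mid=5
7=7: mid=6
6<7: swap(2,6), lo=3 mid=7 ⇒ [6, 6, 6, 7, 7, 7, 7, 7, 6, 6, 7]
7=7: mid=8
6<7: swap(3,8), lo=4 mid=9 ⇒ [6, 6, 6, 6, 7, 7, 7, 7, 7, 6, 7]
6<7: swap(4,9), lo=5 mid=10 ⇒ [6, 6, 6, 6, 6, 7, 7, 7, 7, 7, 7]
7=7: mid=11
done. lo=5 hi=10; arr=[6, 6, 6, 6, 6, 7, 7, 7, 7, 7, 7]

(5, 10)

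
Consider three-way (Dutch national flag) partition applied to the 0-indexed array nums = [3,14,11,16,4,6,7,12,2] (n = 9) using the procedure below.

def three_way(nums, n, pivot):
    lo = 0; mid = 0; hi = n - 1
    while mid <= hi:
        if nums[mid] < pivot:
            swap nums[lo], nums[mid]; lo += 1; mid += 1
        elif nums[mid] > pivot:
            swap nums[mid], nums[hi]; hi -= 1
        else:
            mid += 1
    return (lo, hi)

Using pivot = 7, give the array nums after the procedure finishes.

pivot = 7; lo=0, mid=0, hi=8
nums[mid]=3<7: swap nums[0],nums[0]; lo=1,mid=1 → [3,14,11,16,4,6,7,12,2]
nums[mid]=14>7: swap nums[1],nums[8]; hi=7 → [3,2,11,16,4,6,7,12,14]
nums[mid]=2<7: swap nums[1],nums[1]; lo=2,mid=2 → [3,2,11,16,4,6,7,12,14]
nums[mid]=11>7: swap nums[2],nums[7]; hi=6 → [3,2,12,16,4,6,7,11,14]
nums[mid]=12>7: swap nums[2],nums[6]; hi=5 → [3,2,7,16,4,6,12,11,14]
nums[mid]=7=7: mid=3
nums[mid]=16>7: swap nums[3],nums[5]; hi=4 → [3,2,7,6,4,16,12,11,14]
nums[mid]=6<7: swap nums[2],nums[3]; lo=3,mid=4 → [3,2,6,7,4,16,12,11,14]
nums[mid]=4<7: swap nums[3],nums[4]; lo=4,mid=5 → [3,2,6,4,7,16,12,11,14]
end: lo=4, hi=4; nums = [3,2,6,4,7,16,12,11,14]

[3,2,6,4,7,16,12,11,14]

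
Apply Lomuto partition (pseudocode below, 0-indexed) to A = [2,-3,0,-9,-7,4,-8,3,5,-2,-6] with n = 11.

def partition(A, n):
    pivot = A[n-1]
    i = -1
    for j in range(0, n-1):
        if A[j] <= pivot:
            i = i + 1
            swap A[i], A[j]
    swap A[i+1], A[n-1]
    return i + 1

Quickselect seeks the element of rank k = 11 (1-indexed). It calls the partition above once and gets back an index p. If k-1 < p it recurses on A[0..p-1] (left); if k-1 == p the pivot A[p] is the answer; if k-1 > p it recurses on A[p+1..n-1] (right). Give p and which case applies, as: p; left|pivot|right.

pivot = A[10] = -6; i = -1
j=0: A[0]=2 > -6 → no swap
j=1: A[1]=-3 > -6 → no swap
j=2: A[2]=0 > -6 → no swap
j=3: A[3]=-9 ≤ -6 → i=0, swap A[0],A[3] → [-9,-3,0,2,-7,4,-8,3,5,-2,-6]
j=4: A[4]=-7 ≤ -6 → i=1, swap A[1],A[4] → [-9,-7,0,2,-3,4,-8,3,5,-2,-6]
j=5: A[5]=4 > -6 → no swap
j=6: A[6]=-8 ≤ -6 → i=2, swap A[2],A[6] → [-9,-7,-8,2,-3,4,0,3,5,-2,-6]
j=7: A[7]=3 > -6 → no swap
j=8: A[8]=5 > -6 → no swap
j=9: A[9]=-2 > -6 → no swap
final swap A[3],A[10] → [-9,-7,-8,-6,-3,4,0,3,5,-2,2]; return 3
p = 3; k-1 = 10 > 3 ⇒ right

3; right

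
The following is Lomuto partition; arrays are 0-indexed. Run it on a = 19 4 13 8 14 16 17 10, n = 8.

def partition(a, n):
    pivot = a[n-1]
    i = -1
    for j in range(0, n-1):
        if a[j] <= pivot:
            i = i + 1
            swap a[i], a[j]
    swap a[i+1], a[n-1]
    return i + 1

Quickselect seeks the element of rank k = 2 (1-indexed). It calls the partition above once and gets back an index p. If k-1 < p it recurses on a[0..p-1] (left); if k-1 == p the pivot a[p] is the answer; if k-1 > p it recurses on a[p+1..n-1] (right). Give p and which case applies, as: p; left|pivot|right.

pivot = a[7] = 10; i = -1
j=0: a[0]=19 > 10 → no swap
j=1: a[1]=4 ≤ 10 → i=0, swap a[0],a[1] → 4 19 13 8 14 16 17 10
j=2: a[2]=13 > 10 → no swap
j=3: a[3]=8 ≤ 10 → i=1, swap a[1],a[3] → 4 8 13 19 14 16 17 10
j=4: a[4]=14 > 10 → no swap
j=5: a[5]=16 > 10 → no swap
j=6: a[6]=17 > 10 → no swap
final swap a[2],a[7] → 4 8 10 19 14 16 17 13; return 2
p = 2; k-1 = 1 < 2 ⇒ left

2; left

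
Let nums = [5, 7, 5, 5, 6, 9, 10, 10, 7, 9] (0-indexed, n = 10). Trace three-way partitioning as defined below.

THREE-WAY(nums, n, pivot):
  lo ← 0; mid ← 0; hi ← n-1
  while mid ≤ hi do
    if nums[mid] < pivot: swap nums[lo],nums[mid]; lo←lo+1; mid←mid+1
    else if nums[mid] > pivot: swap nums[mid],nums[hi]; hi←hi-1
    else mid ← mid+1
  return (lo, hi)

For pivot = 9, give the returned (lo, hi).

pivot = 9; lo=0, mid=0, hi=9
nums[mid]=5<9: swap nums[0],nums[0]; lo=1,mid=1 → [5, 7, 5, 5, 6, 9, 10, 10, 7, 9]
nums[mid]=7<9: swap nums[1],nums[1]; lo=2,mid=2 → [5, 7, 5, 5, 6, 9, 10, 10, 7, 9]
nums[mid]=5<9: swap nums[2],nums[2]; lo=3,mid=3 → [5, 7, 5, 5, 6, 9, 10, 10, 7, 9]
nums[mid]=5<9: swap nums[3],nums[3]; lo=4,mid=4 → [5, 7, 5, 5, 6, 9, 10, 10, 7, 9]
nums[mid]=6<9: swap nums[4],nums[4]; lo=5,mid=5 → [5, 7, 5, 5, 6, 9, 10, 10, 7, 9]
nums[mid]=9=9: mid=6
nums[mid]=10>9: swap nums[6],nums[9]; hi=8 → [5, 7, 5, 5, 6, 9, 9, 10, 7, 10]
nums[mid]=9=9: mid=7
nums[mid]=10>9: swap nums[7],nums[8]; hi=7 → [5, 7, 5, 5, 6, 9, 9, 7, 10, 10]
nums[mid]=7<9: swap nums[5],nums[7]; lo=6,mid=8 → [5, 7, 5, 5, 6, 7, 9, 9, 10, 10]
end: lo=6, hi=7; nums = [5, 7, 5, 5, 6, 7, 9, 9, 10, 10]

(6, 7)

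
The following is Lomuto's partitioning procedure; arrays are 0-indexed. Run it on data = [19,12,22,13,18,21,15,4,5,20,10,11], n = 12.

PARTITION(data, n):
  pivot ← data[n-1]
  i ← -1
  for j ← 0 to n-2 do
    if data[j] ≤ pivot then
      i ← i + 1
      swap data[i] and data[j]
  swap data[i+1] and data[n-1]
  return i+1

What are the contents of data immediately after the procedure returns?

[4,5,10,11,18,21,15,19,12,20,22,13]

pivot=11, i=-1
j=0: 19>11, skip
j=1: 12>11, skip
j=2: 22>11, skip
j=3: 13>11, skip
j=4: 18>11, skip
j=5: 21>11, skip
j=6: 15>11, skip
j=7: 4≤11, i=0, swap(0,7) ⇒ [4,12,22,13,18,21,15,19,5,20,10,11]
j=8: 5≤11, i=1, swap(1,8) ⇒ [4,5,22,13,18,21,15,19,12,20,10,11]
j=9: 20>11, skip
j=10: 10≤11, i=2, swap(2,10) ⇒ [4,5,10,13,18,21,15,19,12,20,22,11]
swap(3,11) ⇒ [4,5,10,11,18,21,15,19,12,20,22,13]; return 3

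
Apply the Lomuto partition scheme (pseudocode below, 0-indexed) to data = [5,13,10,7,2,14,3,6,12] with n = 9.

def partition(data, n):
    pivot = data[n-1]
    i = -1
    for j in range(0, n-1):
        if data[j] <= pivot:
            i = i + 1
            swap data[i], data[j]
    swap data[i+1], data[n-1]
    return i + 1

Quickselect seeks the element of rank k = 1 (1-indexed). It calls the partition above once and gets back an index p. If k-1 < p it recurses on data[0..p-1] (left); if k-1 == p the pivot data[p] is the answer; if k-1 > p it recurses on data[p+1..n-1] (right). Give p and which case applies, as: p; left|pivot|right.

pivot=12, i=-1
j=0: 5≤12, i=0, swap(0,0) ⇒ [5,13,10,7,2,14,3,6,12]
j=1: 13>12, skip
j=2: 10≤12, i=1, swap(1,2) ⇒ [5,10,13,7,2,14,3,6,12]
j=3: 7≤12, i=2, swap(2,3) ⇒ [5,10,7,13,2,14,3,6,12]
j=4: 2≤12, i=3, swap(3,4) ⇒ [5,10,7,2,13,14,3,6,12]
j=5: 14>12, skip
j=6: 3≤12, i=4, swap(4,6) ⇒ [5,10,7,2,3,14,13,6,12]
j=7: 6≤12, i=5, swap(5,7) ⇒ [5,10,7,2,3,6,13,14,12]
swap(6,8) ⇒ [5,10,7,2,3,6,12,14,13]; return 6
p = 6; k-1 = 0 < 6 ⇒ left

6; left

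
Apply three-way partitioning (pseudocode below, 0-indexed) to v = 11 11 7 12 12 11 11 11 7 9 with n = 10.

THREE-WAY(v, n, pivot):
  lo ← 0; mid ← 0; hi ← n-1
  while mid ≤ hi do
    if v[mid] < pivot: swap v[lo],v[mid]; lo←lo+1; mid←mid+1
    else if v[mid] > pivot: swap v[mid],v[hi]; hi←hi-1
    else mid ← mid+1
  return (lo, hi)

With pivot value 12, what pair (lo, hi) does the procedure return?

(8, 9)

pivot = 12; lo=0, mid=0, hi=9
v[mid]=11<12: swap v[0],v[0]; lo=1,mid=1 → 11 11 7 12 12 11 11 11 7 9
v[mid]=11<12: swap v[1],v[1]; lo=2,mid=2 → 11 11 7 12 12 11 11 11 7 9
v[mid]=7<12: swap v[2],v[2]; lo=3,mid=3 → 11 11 7 12 12 11 11 11 7 9
v[mid]=12=12: mid=4
v[mid]=12=12: mid=5
v[mid]=11<12: swap v[3],v[5]; lo=4,mid=6 → 11 11 7 11 12 12 11 11 7 9
v[mid]=11<12: swap v[4],v[6]; lo=5,mid=7 → 11 11 7 11 11 12 12 11 7 9
v[mid]=11<12: swap v[5],v[7]; lo=6,mid=8 → 11 11 7 11 11 11 12 12 7 9
v[mid]=7<12: swap v[6],v[8]; lo=7,mid=9 → 11 11 7 11 11 11 7 12 12 9
v[mid]=9<12: swap v[7],v[9]; lo=8,mid=10 → 11 11 7 11 11 11 7 9 12 12
end: lo=8, hi=9; v = 11 11 7 11 11 11 7 9 12 12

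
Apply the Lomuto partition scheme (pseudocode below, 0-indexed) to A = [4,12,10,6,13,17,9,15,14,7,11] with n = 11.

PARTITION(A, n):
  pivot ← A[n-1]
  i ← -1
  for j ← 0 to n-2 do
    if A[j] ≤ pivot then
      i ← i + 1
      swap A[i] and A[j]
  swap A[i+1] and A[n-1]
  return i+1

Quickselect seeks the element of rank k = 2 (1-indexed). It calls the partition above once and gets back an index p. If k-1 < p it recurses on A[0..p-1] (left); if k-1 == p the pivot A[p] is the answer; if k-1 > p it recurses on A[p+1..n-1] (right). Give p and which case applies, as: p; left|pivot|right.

5; left

pivot=11, i=-1
j=0: 4≤11, i=0, swap(0,0) ⇒ [4,12,10,6,13,17,9,15,14,7,11]
j=1: 12>11, skip
j=2: 10≤11, i=1, swap(1,2) ⇒ [4,10,12,6,13,17,9,15,14,7,11]
j=3: 6≤11, i=2, swap(2,3) ⇒ [4,10,6,12,13,17,9,15,14,7,11]
j=4: 13>11, skip
j=5: 17>11, skip
j=6: 9≤11, i=3, swap(3,6) ⇒ [4,10,6,9,13,17,12,15,14,7,11]
j=7: 15>11, skip
j=8: 14>11, skip
j=9: 7≤11, i=4, swap(4,9) ⇒ [4,10,6,9,7,17,12,15,14,13,11]
swap(5,10) ⇒ [4,10,6,9,7,11,12,15,14,13,17]; return 5
p = 5; k-1 = 1 < 5 ⇒ left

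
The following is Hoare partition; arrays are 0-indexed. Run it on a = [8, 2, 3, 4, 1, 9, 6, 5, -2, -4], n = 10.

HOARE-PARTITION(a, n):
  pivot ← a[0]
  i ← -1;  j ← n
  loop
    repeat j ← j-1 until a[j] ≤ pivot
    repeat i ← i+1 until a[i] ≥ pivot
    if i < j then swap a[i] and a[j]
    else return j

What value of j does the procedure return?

7

pivot = a[0] = 8; i = -1, j = 10
j→9 (a[9]=-4≤8), i→0 (a[0]=8≥8); i<j, swap → [-4, 2, 3, 4, 1, 9, 6, 5, -2, 8]
j→8 (a[8]=-2≤8), i→5 (a[5]=9≥8); i<j, swap → [-4, 2, 3, 4, 1, -2, 6, 5, 9, 8]
j→7, i→8; i≥j, return j=7. a = [-4, 2, 3, 4, 1, -2, 6, 5, 9, 8]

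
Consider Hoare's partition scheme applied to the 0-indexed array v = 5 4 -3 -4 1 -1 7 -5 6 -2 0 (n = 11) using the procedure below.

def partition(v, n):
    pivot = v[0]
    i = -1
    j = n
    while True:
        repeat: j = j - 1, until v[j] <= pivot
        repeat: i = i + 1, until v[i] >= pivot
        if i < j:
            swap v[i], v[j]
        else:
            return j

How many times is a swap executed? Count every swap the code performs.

2

pivot=5
j stops at 10 (0), i stops at 0 (5); swap ⇒ 0 4 -3 -4 1 -1 7 -5 6 -2 5
j stops at 9 (-2), i stops at 6 (7); swap ⇒ 0 4 -3 -4 1 -1 -2 -5 6 7 5
j stops at 7, i stops at 8; i≥j ⇒ return 7. v=0 4 -3 -4 1 -1 -2 -5 6 7 5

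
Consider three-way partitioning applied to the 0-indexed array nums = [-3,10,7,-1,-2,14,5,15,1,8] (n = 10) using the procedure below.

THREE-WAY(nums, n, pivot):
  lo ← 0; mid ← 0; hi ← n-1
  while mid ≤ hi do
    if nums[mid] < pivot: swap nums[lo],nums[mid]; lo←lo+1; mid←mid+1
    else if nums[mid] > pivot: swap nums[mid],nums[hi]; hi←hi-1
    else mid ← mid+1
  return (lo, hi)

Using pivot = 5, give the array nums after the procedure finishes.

[-3,1,-1,-2,5,14,15,7,8,10]

pivot = 5; lo=0, mid=0, hi=9
nums[mid]=-3<5: swap nums[0],nums[0]; lo=1,mid=1 → [-3,10,7,-1,-2,14,5,15,1,8]
nums[mid]=10>5: swap nums[1],nums[9]; hi=8 → [-3,8,7,-1,-2,14,5,15,1,10]
nums[mid]=8>5: swap nums[1],nums[8]; hi=7 → [-3,1,7,-1,-2,14,5,15,8,10]
nums[mid]=1<5: swap nums[1],nums[1]; lo=2,mid=2 → [-3,1,7,-1,-2,14,5,15,8,10]
nums[mid]=7>5: swap nums[2],nums[7]; hi=6 → [-3,1,15,-1,-2,14,5,7,8,10]
nums[mid]=15>5: swap nums[2],nums[6]; hi=5 → [-3,1,5,-1,-2,14,15,7,8,10]
nums[mid]=5=5: mid=3
nums[mid]=-1<5: swap nums[2],nums[3]; lo=3,mid=4 → [-3,1,-1,5,-2,14,15,7,8,10]
nums[mid]=-2<5: swap nums[3],nums[4]; lo=4,mid=5 → [-3,1,-1,-2,5,14,15,7,8,10]
nums[mid]=14>5: swap nums[5],nums[5]; hi=4 → [-3,1,-1,-2,5,14,15,7,8,10]
end: lo=4, hi=4; nums = [-3,1,-1,-2,5,14,15,7,8,10]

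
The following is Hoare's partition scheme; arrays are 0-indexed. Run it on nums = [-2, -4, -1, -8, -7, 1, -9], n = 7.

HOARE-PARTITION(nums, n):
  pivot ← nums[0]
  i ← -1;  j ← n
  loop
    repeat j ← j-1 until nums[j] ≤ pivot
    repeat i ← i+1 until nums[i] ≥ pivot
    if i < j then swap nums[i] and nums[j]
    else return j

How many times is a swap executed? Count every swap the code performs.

pivot=-2
j stops at 6 (-9), i stops at 0 (-2); swap ⇒ [-9, -4, -1, -8, -7, 1, -2]
j stops at 4 (-7), i stops at 2 (-1); swap ⇒ [-9, -4, -7, -8, -1, 1, -2]
j stops at 3, i stops at 4; i≥j ⇒ return 3. nums=[-9, -4, -7, -8, -1, 1, -2]

2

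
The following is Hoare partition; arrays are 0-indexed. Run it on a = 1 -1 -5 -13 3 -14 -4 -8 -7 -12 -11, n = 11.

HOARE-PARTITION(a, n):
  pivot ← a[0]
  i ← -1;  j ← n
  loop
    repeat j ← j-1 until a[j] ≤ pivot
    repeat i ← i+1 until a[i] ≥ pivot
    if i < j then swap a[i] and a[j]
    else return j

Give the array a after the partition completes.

-11 -1 -5 -13 -12 -14 -4 -8 -7 3 1

pivot=1
j stops at 10 (-11), i stops at 0 (1); swap ⇒ -11 -1 -5 -13 3 -14 -4 -8 -7 -12 1
j stops at 9 (-12), i stops at 4 (3); swap ⇒ -11 -1 -5 -13 -12 -14 -4 -8 -7 3 1
j stops at 8, i stops at 9; i≥j ⇒ return 8. a=-11 -1 -5 -13 -12 -14 -4 -8 -7 3 1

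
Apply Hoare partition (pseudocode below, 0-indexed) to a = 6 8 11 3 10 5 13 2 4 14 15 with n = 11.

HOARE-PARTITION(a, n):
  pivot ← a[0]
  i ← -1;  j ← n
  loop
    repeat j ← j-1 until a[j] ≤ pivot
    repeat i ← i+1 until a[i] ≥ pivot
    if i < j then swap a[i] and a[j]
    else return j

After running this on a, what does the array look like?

4 2 5 3 10 11 13 8 6 14 15

pivot = a[0] = 6; i = -1, j = 11
j→8 (a[8]=4≤6), i→0 (a[0]=6≥6); i<j, swap → 4 8 11 3 10 5 13 2 6 14 15
j→7 (a[7]=2≤6), i→1 (a[1]=8≥6); i<j, swap → 4 2 11 3 10 5 13 8 6 14 15
j→5 (a[5]=5≤6), i→2 (a[2]=11≥6); i<j, swap → 4 2 5 3 10 11 13 8 6 14 15
j→3, i→4; i≥j, return j=3. a = 4 2 5 3 10 11 13 8 6 14 15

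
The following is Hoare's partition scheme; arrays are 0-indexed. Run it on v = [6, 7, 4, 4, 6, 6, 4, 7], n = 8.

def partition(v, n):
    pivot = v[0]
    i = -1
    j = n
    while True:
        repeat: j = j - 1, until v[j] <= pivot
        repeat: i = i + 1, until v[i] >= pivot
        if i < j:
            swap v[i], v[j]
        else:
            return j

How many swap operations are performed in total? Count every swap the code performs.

2

pivot=6
j stops at 6 (4), i stops at 0 (6); swap ⇒ [4, 7, 4, 4, 6, 6, 6, 7]
j stops at 5 (6), i stops at 1 (7); swap ⇒ [4, 6, 4, 4, 6, 7, 6, 7]
j stops at 4, i stops at 4; i≥j ⇒ return 4. v=[4, 6, 4, 4, 6, 7, 6, 7]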